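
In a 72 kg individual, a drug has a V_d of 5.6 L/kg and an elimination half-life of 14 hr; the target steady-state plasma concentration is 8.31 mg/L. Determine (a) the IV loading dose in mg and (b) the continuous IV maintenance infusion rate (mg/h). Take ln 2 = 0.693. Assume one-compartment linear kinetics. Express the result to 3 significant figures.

Total Vd = 5.6 × 72 = 403.2 L
LD = Vd × C = 403.2 × 8.31 = 3351 mg
CL = 0.693 × Vd / t½ = 0.693 × 403.2 / 14 = 19.96 L/h
Infusion rate = CL × Css = 19.96 × 8.31 = 165.9 mg/h

(a) 3350 mg; (b) 166 mg/h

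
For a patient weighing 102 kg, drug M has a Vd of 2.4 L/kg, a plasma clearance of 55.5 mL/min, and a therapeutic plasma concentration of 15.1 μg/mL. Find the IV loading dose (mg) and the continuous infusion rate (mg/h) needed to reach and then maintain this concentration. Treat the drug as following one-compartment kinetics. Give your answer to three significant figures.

Total Vd = 2.4 × 102 = 244.8 L
Loading dose = Vd × C = 244.8 × 15.1 = 3696 mg
Convert clearance: 55.5 mL/min × 60 min/h ÷ 1000 mL/L = 3.330 L/h
Infusion rate = 3.330 L/h × 15.1 mg/L = 50.28 mg/h

(a) 3700 mg; (b) 50.3 mg/h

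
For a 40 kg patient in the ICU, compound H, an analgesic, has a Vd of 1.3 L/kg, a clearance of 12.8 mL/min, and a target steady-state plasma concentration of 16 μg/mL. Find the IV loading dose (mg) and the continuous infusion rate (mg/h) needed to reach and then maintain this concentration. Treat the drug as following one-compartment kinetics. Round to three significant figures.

(a) 832 mg; (b) 12.3 mg/h

Vd(total) = 40 kg × 1.3 L/kg = 52.00 L
Loading: fill Vd to C_target → 52.00 L × 16 mg/L = 832.0 mg
CL = 12.8 mL/min × 60/1000 = 0.7680 L/h
Maintenance infusion rate = CL × Css = 0.7680 × 16 = 12.29 mg/h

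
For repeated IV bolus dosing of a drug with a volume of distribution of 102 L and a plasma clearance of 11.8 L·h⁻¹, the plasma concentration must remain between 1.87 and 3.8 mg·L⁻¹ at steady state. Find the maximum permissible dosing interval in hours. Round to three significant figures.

6.13 h

k = CL / Vd = 11.80 / 102.0 = 0.1157 h⁻¹
Between IV bolus doses, concentration decays as C = C₀·e^(−kτ), so C_peak/C_trough = e^(kτ).
τ_max = ln(C_peak/C_trough) / k = ln(3.8/1.87) / 0.1157 = 0.7091 / 0.1157 = 6.129 h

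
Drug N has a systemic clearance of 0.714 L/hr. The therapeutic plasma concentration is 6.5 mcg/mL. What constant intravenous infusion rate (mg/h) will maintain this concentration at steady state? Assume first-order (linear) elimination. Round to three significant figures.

At steady state, infusion rate equals elimination rate: rate in = CL × Css.
R₀ = 0.7140 × 6.5 = 4.641 mg/h

4.64 mg/h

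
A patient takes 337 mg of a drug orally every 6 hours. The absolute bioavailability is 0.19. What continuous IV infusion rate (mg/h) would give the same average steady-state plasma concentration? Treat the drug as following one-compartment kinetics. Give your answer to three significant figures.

10.7 mg/h

Equivalent systemic input: infusion rate = F·D/τ.
Rate = 0.19 × 337 / 6 = 10.67 mg/h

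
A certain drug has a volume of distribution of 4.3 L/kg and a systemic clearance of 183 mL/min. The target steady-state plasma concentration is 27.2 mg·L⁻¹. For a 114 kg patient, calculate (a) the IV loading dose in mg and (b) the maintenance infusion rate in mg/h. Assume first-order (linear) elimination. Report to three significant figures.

(a) 13300 mg; (b) 299 mg/h

Total Vd = 4.3 × 114 = 490.2 L
Loading dose = Vd × C = 490.2 × 27.2 = 13330 mg
Convert clearance: 183 mL/min × 60 min/h ÷ 1000 mL/L = 10.98 L/h
Infusion rate = 10.98 L/h × 27.2 mg/L = 298.7 mg/h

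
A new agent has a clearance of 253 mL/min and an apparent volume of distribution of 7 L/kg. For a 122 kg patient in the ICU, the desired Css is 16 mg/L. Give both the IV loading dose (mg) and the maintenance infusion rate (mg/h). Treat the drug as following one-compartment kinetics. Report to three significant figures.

(a) 13700 mg; (b) 243 mg/h

Total Vd = 7 × 122 = 854.0 L
Loading: fill Vd to C_target → 854.0 L × 16 mg/L = 13660 mg
CL = 253 mL/min = 253 × 0.06 = 15.18 L/h
Maintenance: replace elimination → rate = CL × Css = 15.18 × 16 = 242.9 mg/h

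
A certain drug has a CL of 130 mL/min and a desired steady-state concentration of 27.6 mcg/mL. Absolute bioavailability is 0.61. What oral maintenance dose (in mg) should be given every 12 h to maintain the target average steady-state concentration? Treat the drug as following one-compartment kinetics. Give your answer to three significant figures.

Convert clearance: 130 mL/min × 60 min/h ÷ 1000 mL/L = 7.800 L/h
D = CL × Css × τ / F = 7.800 × 27.6 × 12 / 0.61 = 4235 mg

4240 mg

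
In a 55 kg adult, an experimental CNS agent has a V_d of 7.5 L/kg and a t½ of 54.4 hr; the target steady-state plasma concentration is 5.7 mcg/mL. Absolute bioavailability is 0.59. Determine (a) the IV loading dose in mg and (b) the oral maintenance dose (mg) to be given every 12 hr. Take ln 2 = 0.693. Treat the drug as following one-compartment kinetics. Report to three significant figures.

(a) 2350 mg; (b) 609 mg

Vd(total) = 55 kg × 7.5 L/kg = 412.5 L
LD = Vd × C = 412.5 × 5.7 = 2351 mg
CL = 0.693 × Vd / t½ = 0.693 × 412.5 / 54.4 = 5.255 L/h
D = CL × Css × τ / F = 5.255 × 5.7 × 12 / 0.59 = 609.2 mg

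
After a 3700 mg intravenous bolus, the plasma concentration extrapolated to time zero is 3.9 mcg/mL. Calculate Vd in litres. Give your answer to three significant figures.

949 L

Immediately after an IV bolus, C₀ = Dose / Vd, so Vd = Dose / C₀.
Vd = 3700 / 3.9 = 948.7 L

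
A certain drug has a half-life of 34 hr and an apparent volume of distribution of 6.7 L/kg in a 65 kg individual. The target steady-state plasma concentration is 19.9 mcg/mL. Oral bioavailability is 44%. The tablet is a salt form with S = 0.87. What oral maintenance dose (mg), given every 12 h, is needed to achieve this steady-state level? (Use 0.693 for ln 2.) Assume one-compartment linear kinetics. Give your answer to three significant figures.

5540 mg

Vd = 6.7 L/kg × 65 kg = 435.5 L
k = 0.693/34 = 0.02038 h⁻¹, so CL = k·Vd = 0.02038 × 435.5 = 8.875 L/h
D = CL × Css × τ / F / S = 8.875 × 19.9 × 12 / 0.44 / 0.87 = 5536 mg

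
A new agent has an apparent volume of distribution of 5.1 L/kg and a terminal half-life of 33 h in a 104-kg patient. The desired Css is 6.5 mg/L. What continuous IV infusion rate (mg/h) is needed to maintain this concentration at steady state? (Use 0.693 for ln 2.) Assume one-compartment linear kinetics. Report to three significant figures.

72.4 mg/h

Vd = 5.1 L/kg × 104 kg = 530.4 L
k = 0.693/33 = 0.02100 h⁻¹, so CL = k·Vd = 0.02100 × 530.4 = 11.14 L/h
Infusion rate = CL × Css = 11.14 × 6.5 = 72.41 mg/h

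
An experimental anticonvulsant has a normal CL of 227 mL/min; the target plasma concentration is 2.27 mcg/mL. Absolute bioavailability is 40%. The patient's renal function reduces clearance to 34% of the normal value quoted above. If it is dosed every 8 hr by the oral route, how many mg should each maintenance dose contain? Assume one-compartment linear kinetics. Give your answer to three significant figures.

210 mg

Convert clearance: 227 mL/min × 60 min/h ÷ 1000 mL/L = 13.62 L/h
Patient clearance = 0.34 × 13.62 = 4.631 L/h
D = CL × Css × τ / F = 4.631 × 2.27 × 8 / 0.4 = 210.2 mg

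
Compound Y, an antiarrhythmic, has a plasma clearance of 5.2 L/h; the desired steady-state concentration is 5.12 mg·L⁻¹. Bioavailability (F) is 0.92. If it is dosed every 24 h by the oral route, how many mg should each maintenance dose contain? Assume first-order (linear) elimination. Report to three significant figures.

At steady state, dose per interval replaces the amount cleared in that interval: F·D/τ = CL·Css.
D = CL × Css × τ / F = 5.200 × 5.12 × 24 / 0.92 = 694.5 mg

695 mg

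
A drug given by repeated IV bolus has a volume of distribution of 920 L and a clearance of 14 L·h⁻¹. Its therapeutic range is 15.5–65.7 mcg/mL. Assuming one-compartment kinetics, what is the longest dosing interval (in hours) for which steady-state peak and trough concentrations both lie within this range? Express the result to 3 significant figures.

94.9 h

k = CL / Vd = 14.00 / 920.0 = 0.01522 h⁻¹
Between IV bolus doses, concentration decays as C = C₀·e^(−kτ), so C_peak/C_trough = e^(kτ).
τ_max = ln(C_peak/C_trough) / k = ln(65.7/15.5) / 0.01522 = 1.444 / 0.01522 = 94.88 h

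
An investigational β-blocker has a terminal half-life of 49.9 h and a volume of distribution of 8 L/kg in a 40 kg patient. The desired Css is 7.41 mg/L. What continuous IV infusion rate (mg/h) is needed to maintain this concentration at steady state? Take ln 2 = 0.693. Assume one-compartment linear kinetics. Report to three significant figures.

32.9 mg/h

Vd(total) = 40 kg × 8 L/kg = 320.0 L
CL = ln 2 · Vd / t½ = 0.693 × 320.0 / 49.9 = 4.444 L/h
Infusion rate = CL × Css = 4.444 × 7.41 = 32.93 mg/h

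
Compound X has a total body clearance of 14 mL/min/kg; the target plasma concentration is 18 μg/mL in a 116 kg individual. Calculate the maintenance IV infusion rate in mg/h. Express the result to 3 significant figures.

1750 mg/h

CL = 14 mL/min/kg × 116 kg = 1624 mL/min = 1624 × 60/1000 = 97.44 L/h
At steady state, infusion rate equals elimination rate: rate in = CL × Css.
Infusion rate = CL · Css = 97.44 L/h × 18 mg/L = 1754 mg/h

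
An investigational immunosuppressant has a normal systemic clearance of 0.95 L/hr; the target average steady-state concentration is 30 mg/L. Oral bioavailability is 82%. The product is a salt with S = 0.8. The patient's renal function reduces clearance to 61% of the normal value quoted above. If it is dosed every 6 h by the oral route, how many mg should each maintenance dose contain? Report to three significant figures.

Patient clearance = 0.61 × 0.9500 = 0.5795 L/h
D = CL × Css × τ / F / S = 0.5795 × 30 × 6 / 0.82 / 0.8 = 159.0 mg

159 mg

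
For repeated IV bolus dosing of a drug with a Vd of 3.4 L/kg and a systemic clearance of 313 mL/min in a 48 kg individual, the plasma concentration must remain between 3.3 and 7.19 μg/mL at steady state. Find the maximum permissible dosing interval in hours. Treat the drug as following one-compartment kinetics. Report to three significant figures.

Vd(total) = 48 kg × 3.4 L/kg = 163.2 L
CL = 313 mL/min × 60/1000 = 18.78 L/h
k = CL / Vd = 18.78 / 163.2 = 0.1151 h⁻¹
Between IV bolus doses, concentration decays as C = C₀·e^(−kτ), so C_peak/C_trough = e^(kτ).
τ_max = ln(C_peak/C_trough) / k = ln(7.19/3.3) / 0.1151 = 0.7788 / 0.1151 = 6.766 h

6.77 h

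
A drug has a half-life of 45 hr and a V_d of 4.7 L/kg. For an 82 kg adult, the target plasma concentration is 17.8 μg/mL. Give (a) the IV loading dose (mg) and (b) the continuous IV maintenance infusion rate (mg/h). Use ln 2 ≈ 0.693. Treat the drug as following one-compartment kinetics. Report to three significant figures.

(a) 6860 mg; (b) 106 mg/h

Vd(total) = 82 kg × 4.7 L/kg = 385.4 L
LD = Vd × C = 385.4 × 17.8 = 6860 mg
CL = 0.693 × Vd / t½ = 0.693 × 385.4 / 45 = 5.935 L/h
Infusion rate = CL × Css = 5.935 × 17.8 = 105.6 mg/h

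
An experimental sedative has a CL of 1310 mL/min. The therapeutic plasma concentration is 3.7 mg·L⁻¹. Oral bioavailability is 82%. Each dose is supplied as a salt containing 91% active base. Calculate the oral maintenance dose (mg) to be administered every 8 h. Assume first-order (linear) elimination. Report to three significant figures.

CL = 1310 mL/min = 1310 × 0.06 = 78.60 L/h
D = CL × Css × τ / F / S = 78.60 × 3.7 × 8 / 0.82 / 0.91 = 3118 mg

3120 mg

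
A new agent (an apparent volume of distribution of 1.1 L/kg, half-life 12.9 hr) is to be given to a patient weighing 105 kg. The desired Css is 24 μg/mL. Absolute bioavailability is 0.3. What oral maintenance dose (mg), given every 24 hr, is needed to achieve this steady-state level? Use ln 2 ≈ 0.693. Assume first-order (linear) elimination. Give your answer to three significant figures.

Total Vd = 1.1 × 105 = 115.5 L
CL = ln 2 · Vd / t½ = 0.693 × 115.5 / 12.9 = 6.205 L/h
D = CL × Css × τ / F = 6.205 × 24 × 24 / 0.3 = 11910 mg

11900 mg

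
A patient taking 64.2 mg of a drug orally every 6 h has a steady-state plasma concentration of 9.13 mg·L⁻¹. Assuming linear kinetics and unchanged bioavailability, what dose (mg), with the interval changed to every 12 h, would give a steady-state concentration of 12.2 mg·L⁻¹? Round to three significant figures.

With linear kinetics, Css is proportional to dose rate (D/τ) at fixed clearance.
D₂ = D₁ × (Css,target / Css,current) × (τ₂/τ₁) = 64.2 × (12.2/9.13) × (12/6) = 171.6 mg

172 mg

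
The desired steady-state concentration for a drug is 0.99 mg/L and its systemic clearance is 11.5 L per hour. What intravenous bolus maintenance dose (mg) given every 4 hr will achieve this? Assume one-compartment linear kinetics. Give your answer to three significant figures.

At steady state, dose per interval replaces the amount cleared in that interval: D/τ = CL·Css.
D = CL × Css × τ = 11.50 × 0.99 × 4 = 45.54 mg

45.5 mg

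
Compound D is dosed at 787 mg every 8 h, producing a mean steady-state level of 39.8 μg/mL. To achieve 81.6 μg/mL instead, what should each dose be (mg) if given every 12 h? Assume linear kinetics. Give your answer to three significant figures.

For first-order elimination, Css ∝ F·D/(CL·τ); F and CL are unchanged, so Css ∝ D/τ.
D₂ = D₁ × (Css,target / Css,current) × (τ₂/τ₁) = 787 × (81.6/39.8) × (12/8) = 2420 mg

2420 mg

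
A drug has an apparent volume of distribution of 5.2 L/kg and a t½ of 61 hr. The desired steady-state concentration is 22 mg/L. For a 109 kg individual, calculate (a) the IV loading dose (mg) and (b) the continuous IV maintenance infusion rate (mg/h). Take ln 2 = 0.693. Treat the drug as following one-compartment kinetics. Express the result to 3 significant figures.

(a) 12500 mg; (b) 142 mg/h

Vd = 5.2 L/kg × 109 kg = 566.8 L
LD = Vd × C = 566.8 × 22 = 12470 mg
CL = 0.693 × Vd / t½ = 0.693 × 566.8 / 61 = 6.439 L/h
Infusion rate = CL × Css = 6.439 × 22 = 141.7 mg/h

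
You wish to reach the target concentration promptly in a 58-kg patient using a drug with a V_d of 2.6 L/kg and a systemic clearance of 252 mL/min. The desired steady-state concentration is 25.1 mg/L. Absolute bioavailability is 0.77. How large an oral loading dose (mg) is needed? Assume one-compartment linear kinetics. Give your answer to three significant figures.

Vd = 2.6 L/kg × 58 kg = 150.8 L
LD = Vd × C / F = 150.8 × 25.10 / 0.77 = 4916 mg

4920 mg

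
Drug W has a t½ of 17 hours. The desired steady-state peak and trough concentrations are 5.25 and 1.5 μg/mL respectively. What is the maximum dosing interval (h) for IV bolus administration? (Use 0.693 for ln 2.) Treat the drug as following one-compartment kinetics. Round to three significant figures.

30.7 h

k = 0.693 / t½ = 0.693 / 17 = 0.04076 h⁻¹
Between IV bolus doses, concentration decays as C = C₀·e^(−kτ), so C_peak/C_trough = e^(kτ).
τ_max = ln(C_peak/C_trough) / k = ln(5.25/1.5) / 0.04076 = 1.253 / 0.04076 = 30.74 h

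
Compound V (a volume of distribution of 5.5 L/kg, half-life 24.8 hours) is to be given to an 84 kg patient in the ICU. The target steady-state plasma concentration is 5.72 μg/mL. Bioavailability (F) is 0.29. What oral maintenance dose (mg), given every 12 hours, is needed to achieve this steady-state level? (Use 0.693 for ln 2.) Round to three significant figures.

Vd(total) = 84 kg × 5.5 L/kg = 462.0 L
k = 0.693/24.8 = 0.02794 h⁻¹, so CL = k·Vd = 0.02794 × 462.0 = 12.91 L/h
D = CL × Css × τ / F = 12.91 × 5.72 × 12 / 0.29 = 3056 mg

3060 mg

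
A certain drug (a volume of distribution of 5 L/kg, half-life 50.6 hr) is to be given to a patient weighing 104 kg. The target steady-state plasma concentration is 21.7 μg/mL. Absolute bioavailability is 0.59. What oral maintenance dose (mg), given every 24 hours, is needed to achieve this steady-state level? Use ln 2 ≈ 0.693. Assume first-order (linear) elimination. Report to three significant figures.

6290 mg

Vd = 5 L/kg × 104 kg = 520.0 L
k = 0.693/50.6 = 0.01370 h⁻¹, so CL = k·Vd = 0.01370 × 520.0 = 7.124 L/h
D = CL × Css × τ / F = 7.124 × 21.7 × 24 / 0.59 = 6288 mg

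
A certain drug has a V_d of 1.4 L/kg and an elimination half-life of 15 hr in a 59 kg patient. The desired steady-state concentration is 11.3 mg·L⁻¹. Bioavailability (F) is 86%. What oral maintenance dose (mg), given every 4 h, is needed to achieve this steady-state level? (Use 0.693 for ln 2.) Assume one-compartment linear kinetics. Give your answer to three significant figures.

Vd(total) = 59 kg × 1.4 L/kg = 82.60 L
CL = ln 2 · Vd / t½ = 0.693 × 82.60 / 15 = 3.816 L/h
D = CL × Css × τ / F = 3.816 × 11.3 × 4 / 0.86 = 200.6 mg

201 mg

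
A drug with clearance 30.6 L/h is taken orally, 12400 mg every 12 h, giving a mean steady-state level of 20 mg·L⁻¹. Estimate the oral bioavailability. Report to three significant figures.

0.592

F·D/τ = CL·Css at steady state → F = CL·Css·τ / D.
F = 30.6 × 20 × 12 / 12400 = 0.592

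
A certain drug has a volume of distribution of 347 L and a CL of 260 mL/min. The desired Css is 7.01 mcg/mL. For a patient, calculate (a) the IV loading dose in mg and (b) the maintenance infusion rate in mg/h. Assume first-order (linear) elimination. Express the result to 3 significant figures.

(a) 2430 mg; (b) 109 mg/h

Loading dose = Vd × C = 347.0 × 7.01 = 2432 mg
CL = 260 mL/min = 260 × 0.06 = 15.60 L/h
Maintenance infusion rate = CL × Css = 15.60 × 7.01 = 109.4 mg/h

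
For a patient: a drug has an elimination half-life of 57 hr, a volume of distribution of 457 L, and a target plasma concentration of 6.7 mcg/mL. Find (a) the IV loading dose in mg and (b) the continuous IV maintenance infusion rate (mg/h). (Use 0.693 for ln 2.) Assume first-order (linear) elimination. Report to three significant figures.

LD = Vd × C = 457.0 × 6.7 = 3062 mg
CL = 0.693 × Vd / t½ = 0.693 × 457.0 / 57 = 5.556 L/h
Infusion rate = CL × Css = 5.556 × 6.7 = 37.23 mg/h

(a) 3060 mg; (b) 37.2 mg/h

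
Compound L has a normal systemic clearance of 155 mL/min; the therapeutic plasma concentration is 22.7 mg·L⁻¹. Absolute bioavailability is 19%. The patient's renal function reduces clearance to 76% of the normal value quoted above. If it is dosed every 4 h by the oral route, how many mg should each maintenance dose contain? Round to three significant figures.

3380 mg

CL = 155 mL/min = 155 × 0.06 = 9.300 L/h
Patient clearance = 0.76 × 9.300 = 7.068 L/h
D = CL × Css × τ / F = 7.068 × 22.7 × 4 / 0.19 = 3378 mg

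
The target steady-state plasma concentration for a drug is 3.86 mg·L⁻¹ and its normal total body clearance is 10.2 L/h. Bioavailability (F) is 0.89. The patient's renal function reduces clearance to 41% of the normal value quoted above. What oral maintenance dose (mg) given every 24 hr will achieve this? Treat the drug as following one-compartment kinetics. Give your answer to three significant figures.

Patient clearance = 0.41 × 10.20 = 4.182 L/h
D = CL × Css × τ / F = 4.182 × 3.86 × 24 / 0.89 = 435.3 mg

435 mg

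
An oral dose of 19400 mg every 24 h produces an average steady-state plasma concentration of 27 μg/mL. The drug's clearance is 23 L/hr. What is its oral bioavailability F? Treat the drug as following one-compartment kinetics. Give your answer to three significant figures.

0.768

F·D/τ = CL·Css at steady state → F = CL·Css·τ / D.
F = 23 × 27 × 24 / 19400 = 0.768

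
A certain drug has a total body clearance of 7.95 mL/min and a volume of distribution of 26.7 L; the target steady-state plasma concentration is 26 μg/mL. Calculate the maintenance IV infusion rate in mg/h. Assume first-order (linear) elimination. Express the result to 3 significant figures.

12.4 mg/h

CL = 7.95 mL/min × 60/1000 = 0.4770 L/h
Maintenance depends on clearance, not Vd — rate in must match rate out.
Rate = CL × Css = 0.4770 × 26 = 12.40 mg/h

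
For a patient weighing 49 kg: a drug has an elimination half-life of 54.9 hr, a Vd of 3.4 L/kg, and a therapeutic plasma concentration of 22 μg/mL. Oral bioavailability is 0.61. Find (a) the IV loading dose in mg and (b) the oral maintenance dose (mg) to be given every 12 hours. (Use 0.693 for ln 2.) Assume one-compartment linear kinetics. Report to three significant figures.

Vd(total) = 49 kg × 3.4 L/kg = 166.6 L
LD = Vd × C = 166.6 × 22 = 3665 mg
CL = 0.693 × Vd / t½ = 0.693 × 166.6 / 54.9 = 2.103 L/h
D = CL × Css × τ / F = 2.103 × 22 × 12 / 0.61 = 910.2 mg

(a) 3670 mg; (b) 910 mg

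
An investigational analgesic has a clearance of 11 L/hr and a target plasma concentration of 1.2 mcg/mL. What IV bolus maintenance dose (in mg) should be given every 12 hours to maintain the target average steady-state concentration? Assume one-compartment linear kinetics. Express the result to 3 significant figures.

158 mg

D = CL × Css × τ = 11.00 × 1.2 × 12 = 158.4 mg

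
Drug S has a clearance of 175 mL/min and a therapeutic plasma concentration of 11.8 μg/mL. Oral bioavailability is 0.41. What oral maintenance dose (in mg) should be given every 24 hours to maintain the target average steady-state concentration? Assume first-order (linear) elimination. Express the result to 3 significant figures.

CL = 175 mL/min = 175 × 0.06 = 10.50 L/h
D = CL × Css × τ / F = 10.50 × 11.8 × 24 / 0.41 = 7253 mg

7250 mg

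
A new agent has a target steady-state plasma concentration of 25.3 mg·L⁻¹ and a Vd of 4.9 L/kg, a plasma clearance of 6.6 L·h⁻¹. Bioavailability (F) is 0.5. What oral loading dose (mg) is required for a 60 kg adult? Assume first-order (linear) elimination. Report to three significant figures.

14900 mg

Total Vd = 4.9 × 60 = 294.0 L
Loading dose depends on Vd (not clearance): it fills the distribution volume.
LD = Vd × C / F = 294.0 × 25.30 / 0.5 = 14880 mg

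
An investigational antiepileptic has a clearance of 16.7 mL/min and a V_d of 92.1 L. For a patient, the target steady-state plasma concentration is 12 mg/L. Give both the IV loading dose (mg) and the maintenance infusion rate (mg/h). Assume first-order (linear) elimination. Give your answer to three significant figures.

LD = Vd · C_target = 92.10 × 12 = 1105 mg
Convert clearance: 16.7 mL/min × 60 min/h ÷ 1000 mL/L = 1.002 L/h
Maintenance infusion rate = CL × Css = 1.002 × 12 = 12.02 mg/h

(a) 1110 mg; (b) 12.0 mg/h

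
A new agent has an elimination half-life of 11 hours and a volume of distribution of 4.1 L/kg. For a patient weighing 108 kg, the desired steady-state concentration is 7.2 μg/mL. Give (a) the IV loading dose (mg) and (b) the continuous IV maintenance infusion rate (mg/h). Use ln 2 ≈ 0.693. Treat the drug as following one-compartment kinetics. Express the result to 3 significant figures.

Total Vd = 4.1 × 108 = 442.8 L
LD = Vd × C = 442.8 × 7.2 = 3188 mg
CL = 0.693 × Vd / t½ = 0.693 × 442.8 / 11 = 27.90 L/h
Infusion rate = CL × Css = 27.90 × 7.2 = 200.9 mg/h

(a) 3190 mg; (b) 201 mg/h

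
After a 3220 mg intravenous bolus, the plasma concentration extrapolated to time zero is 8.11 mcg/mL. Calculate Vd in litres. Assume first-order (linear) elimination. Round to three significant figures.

397 L

Immediately after an IV bolus, C₀ = Dose / Vd, so Vd = Dose / C₀.
Vd = 3220 / 8.11 = 397.0 L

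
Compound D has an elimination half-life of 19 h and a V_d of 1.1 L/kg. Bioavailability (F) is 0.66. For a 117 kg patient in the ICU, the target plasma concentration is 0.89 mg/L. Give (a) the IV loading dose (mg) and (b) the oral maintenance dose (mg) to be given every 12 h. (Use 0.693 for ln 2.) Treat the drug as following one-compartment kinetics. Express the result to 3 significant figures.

Total Vd = 1.1 × 117 = 128.7 L
LD = Vd × C = 128.7 × 0.89 = 114.5 mg
CL = 0.693 × Vd / t½ = 0.693 × 128.7 / 19 = 4.694 L/h
D = CL × Css × τ / F = 4.694 × 0.89 × 12 / 0.66 = 75.96 mg

(a) 115 mg; (b) 76.0 mg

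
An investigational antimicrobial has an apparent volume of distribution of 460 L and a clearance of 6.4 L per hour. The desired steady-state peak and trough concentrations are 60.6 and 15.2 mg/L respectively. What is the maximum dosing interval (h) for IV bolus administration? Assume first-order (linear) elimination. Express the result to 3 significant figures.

k = CL / Vd = 6.400 / 460.0 = 0.01391 h⁻¹
Between IV bolus doses, concentration decays as C = C₀·e^(−kτ), so C_peak/C_trough = e^(kτ).
τ_max = ln(C_peak/C_trough) / k = ln(60.6/15.2) / 0.01391 = 1.383 / 0.01391 = 99.42 h

99.4 h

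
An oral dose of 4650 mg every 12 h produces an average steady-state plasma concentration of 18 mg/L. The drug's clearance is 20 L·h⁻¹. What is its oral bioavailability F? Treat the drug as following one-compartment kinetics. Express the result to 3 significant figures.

F·D/τ = CL·Css at steady state → F = CL·Css·τ / D.
F = 20 × 18 × 12 / 4650 = 0.929

0.929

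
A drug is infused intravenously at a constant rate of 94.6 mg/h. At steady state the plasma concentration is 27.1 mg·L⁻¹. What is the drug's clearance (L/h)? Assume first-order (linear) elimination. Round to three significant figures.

3.49 L/h

At steady state, infusion rate = CL × Css, so CL = rate / Css.
CL = 94.6 / 27.1 = 3.491 L/h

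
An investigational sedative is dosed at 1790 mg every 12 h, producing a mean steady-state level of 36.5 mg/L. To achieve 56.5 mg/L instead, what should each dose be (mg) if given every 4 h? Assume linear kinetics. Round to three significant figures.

For first-order elimination, Css ∝ F·D/(CL·τ); F and CL are unchanged, so Css ∝ D/τ.
D₂ = D₁ × (Css,target / Css,current) × (τ₂/τ₁) = 1790 × (56.5/36.5) × (4/12) = 923.6 mg

924 mg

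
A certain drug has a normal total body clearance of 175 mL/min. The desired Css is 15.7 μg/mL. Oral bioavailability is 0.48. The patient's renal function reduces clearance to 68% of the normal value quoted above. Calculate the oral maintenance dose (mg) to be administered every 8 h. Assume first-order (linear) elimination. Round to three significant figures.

1870 mg

CL = 175 mL/min = 175 × 0.06 = 10.50 L/h
Patient clearance = 0.68 × 10.50 = 7.140 L/h
At steady state, dose per interval replaces the amount cleared in that interval: F·D/τ = CL·Css.
D = CL × Css × τ / F = 7.140 × 15.7 × 8 / 0.48 = 1868 mg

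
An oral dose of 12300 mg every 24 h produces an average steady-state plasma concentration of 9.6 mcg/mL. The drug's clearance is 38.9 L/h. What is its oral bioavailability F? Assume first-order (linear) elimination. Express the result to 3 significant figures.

0.729

F·D/τ = CL·Css at steady state → F = CL·Css·τ / D.
F = 38.9 × 9.6 × 24 / 12300 = 0.729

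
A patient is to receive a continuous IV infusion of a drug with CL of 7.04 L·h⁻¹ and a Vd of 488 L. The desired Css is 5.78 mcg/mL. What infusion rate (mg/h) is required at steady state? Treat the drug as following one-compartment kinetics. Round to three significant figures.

Rate = CL × Css = 7.040 × 5.78 = 40.69 mg/h

40.7 mg/h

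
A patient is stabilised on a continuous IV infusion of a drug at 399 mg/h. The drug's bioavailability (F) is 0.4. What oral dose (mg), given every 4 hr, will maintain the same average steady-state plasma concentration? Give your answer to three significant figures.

To maintain the same Css, the systemic dosing rate must be unchanged: F·D/τ = infusion rate.
D = rate × τ / F = 399 × 4 / 0.4 = 3990 mg

3990 mg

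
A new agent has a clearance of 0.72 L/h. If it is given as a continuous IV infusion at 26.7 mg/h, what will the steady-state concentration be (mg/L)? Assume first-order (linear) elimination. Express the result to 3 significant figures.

Css = rate / CL = 26.7 / 0.7200 = 37.08 mg/L

37.1 mg/L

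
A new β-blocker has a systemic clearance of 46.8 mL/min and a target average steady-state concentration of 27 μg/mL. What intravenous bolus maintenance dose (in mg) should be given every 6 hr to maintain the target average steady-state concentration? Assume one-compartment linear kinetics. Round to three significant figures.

CL = 46.8 mL/min × 60/1000 = 2.808 L/h
At steady state, dose per interval replaces the amount cleared in that interval: D/τ = CL·Css.
D = CL × Css × τ = 2.808 × 27 × 6 = 454.9 mg

455 mg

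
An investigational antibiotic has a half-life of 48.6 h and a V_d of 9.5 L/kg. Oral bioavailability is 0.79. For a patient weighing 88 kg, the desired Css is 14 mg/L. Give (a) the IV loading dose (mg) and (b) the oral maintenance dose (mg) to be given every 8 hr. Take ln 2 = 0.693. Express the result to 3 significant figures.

(a) 11700 mg; (b) 1690 mg

Total Vd = 9.5 × 88 = 836.0 L
LD = Vd × C = 836.0 × 14 = 11700 mg
CL = 0.693 × Vd / t½ = 0.693 × 836.0 / 48.6 = 11.92 L/h
D = CL × Css × τ / F = 11.92 × 14 × 8 / 0.79 = 1690 mg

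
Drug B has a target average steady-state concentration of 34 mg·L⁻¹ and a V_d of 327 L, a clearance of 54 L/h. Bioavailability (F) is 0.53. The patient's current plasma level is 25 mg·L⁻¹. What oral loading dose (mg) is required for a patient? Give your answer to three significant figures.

5550 mg

Concentration deficit ΔC = 34 − 25 = 9.000 mg/L
LD = Vd × ΔC / F = 327.0 × 9.000 / 0.53 = 5553 mg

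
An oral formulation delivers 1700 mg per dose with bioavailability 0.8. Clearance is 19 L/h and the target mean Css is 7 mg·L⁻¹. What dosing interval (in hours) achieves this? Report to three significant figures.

F·D/τ = CL·Css → τ = F·D / (CL·Css).
τ = 0.8 × 1700 / (19 × 7) = 10.23 h

10.2 h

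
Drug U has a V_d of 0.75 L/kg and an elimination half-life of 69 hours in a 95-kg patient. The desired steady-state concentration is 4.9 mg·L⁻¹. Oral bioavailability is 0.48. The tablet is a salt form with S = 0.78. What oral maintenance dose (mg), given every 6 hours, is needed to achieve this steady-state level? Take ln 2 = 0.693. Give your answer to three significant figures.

56.2 mg

Total Vd = 0.75 × 95 = 71.25 L
k = 0.693/69 = 0.01004 h⁻¹, so CL = k·Vd = 0.01004 × 71.25 = 0.7154 L/h
D = CL × Css × τ / F / S = 0.7154 × 4.9 × 6 / 0.48 / 0.78 = 56.18 mg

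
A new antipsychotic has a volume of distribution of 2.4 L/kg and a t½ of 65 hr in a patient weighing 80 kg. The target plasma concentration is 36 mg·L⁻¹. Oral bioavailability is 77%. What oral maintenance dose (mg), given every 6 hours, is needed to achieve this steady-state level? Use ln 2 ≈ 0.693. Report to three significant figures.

Vd = 2.4 L/kg × 80 kg = 192.0 L
CL = ln 2 · Vd / t½ = 0.693 × 192.0 / 65 = 2.047 L/h
D = CL × Css × τ / F = 2.047 × 36 × 6 / 0.77 = 574.2 mg

574 mg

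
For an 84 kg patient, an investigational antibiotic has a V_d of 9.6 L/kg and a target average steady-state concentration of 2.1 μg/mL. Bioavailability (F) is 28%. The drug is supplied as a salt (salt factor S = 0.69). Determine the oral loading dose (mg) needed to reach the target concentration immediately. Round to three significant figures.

Vd(total) = 84 kg × 9.6 L/kg = 806.4 L
LD = Vd × C / F / S = 806.4 × 2.100 / 0.28 / 0.69 = 8765 mg

8770 mg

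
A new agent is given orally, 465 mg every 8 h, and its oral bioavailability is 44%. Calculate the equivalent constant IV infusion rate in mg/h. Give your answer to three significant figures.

Equivalent systemic input: infusion rate = F·D/τ.
Rate = 0.44 × 465 / 8 = 25.58 mg/h

25.6 mg/h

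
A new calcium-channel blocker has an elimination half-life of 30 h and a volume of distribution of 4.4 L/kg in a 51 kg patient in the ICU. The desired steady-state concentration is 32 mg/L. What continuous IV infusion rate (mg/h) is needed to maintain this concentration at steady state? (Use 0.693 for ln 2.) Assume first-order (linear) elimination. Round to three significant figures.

166 mg/h

Vd(total) = 51 kg × 4.4 L/kg = 224.4 L
k = 0.693/30 = 0.02310 h⁻¹, so CL = k·Vd = 0.02310 × 224.4 = 5.184 L/h
Infusion rate = CL × Css = 5.184 × 32 = 165.9 mg/h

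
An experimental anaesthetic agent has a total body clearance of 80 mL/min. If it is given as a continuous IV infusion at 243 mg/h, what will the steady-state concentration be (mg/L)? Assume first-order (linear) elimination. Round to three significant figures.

CL = 80 mL/min × 60/1000 = 4.800 L/h
Css = rate / CL = 243 / 4.800 = 50.63 mg/L

50.6 mg/L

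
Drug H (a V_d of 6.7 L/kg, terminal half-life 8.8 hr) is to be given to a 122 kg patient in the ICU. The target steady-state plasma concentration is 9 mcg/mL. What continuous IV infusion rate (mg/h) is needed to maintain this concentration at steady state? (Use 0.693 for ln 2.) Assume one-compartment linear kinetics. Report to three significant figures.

Vd(total) = 122 kg × 6.7 L/kg = 817.4 L
k = 0.693/8.8 = 0.07875 h⁻¹, so CL = k·Vd = 0.07875 × 817.4 = 64.37 L/h
Infusion rate = CL × Css = 64.37 × 9 = 579.3 mg/h

579 mg/h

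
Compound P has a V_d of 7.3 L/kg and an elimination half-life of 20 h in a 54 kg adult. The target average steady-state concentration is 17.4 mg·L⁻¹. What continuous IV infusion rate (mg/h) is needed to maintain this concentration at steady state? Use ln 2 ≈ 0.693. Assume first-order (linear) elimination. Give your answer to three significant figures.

238 mg/h

Vd = 7.3 L/kg × 54 kg = 394.2 L
CL = 0.693 × Vd / t½ = 0.693 × 394.2 / 20 = 13.66 L/h
Infusion rate = CL × Css = 13.66 × 17.4 = 237.7 mg/h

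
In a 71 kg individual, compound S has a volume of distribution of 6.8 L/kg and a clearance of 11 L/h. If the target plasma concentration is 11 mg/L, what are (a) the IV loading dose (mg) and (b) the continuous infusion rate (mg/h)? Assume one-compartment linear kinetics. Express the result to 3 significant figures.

Vd(total) = 71 kg × 6.8 L/kg = 482.8 L
Loading dose = Vd × C = 482.8 × 11 = 5311 mg
Infusion rate = 11.00 L/h × 11 mg/L = 121.0 mg/h

(a) 5310 mg; (b) 121 mg/h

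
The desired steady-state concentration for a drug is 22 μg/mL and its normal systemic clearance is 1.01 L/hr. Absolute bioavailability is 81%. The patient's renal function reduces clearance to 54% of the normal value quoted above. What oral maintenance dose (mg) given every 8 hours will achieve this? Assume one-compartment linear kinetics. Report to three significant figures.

119 mg

Patient clearance = 0.54 × 1.010 = 0.5454 L/h
D = CL × Css × τ / F = 0.5454 × 22 × 8 / 0.81 = 118.5 mg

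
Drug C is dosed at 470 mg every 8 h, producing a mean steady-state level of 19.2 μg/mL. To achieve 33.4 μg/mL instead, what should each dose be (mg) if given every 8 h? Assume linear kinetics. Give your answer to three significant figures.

818 mg

For first-order elimination, Css ∝ F·D/(CL·τ); F and CL are unchanged, so Css ∝ D/τ.
D₂ = D₁ × (Css,target / Css,current) = 470 × 33.4/19.2 = 817.6 mg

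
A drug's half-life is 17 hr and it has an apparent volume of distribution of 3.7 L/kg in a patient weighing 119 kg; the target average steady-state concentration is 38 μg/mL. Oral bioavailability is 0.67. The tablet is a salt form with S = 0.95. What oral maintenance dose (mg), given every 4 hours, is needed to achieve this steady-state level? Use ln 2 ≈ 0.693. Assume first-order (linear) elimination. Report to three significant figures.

Vd(total) = 119 kg × 3.7 L/kg = 440.3 L
CL = ln 2 · Vd / t½ = 0.693 × 440.3 / 17 = 17.95 L/h
D = CL × Css × τ / F / S = 17.95 × 38 × 4 / 0.67 / 0.95 = 4287 mg

4290 mg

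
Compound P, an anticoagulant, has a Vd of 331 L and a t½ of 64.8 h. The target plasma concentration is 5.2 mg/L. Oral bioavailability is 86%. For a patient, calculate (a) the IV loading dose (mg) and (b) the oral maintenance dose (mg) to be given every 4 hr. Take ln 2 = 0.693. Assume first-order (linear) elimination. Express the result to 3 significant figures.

(a) 1720 mg; (b) 85.6 mg

LD = Vd × C = 331.0 × 5.2 = 1721 mg
CL = 0.693 × Vd / t½ = 0.693 × 331.0 / 64.8 = 3.540 L/h
D = CL × Css × τ / F = 3.540 × 5.2 × 4 / 0.86 = 85.62 mg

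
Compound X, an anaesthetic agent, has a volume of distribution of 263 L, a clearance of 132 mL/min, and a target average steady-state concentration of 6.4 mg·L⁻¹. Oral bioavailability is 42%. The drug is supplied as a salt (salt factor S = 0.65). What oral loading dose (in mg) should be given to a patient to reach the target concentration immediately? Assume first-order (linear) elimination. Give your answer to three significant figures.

LD = Vd × C / F / S = 263.0 × 6.400 / 0.42 / 0.65 = 6166 mg

6170 mg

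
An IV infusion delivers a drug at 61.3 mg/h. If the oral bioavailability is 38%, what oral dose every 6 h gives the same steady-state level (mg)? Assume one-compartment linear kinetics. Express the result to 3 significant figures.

To maintain the same Css, the systemic dosing rate must be unchanged: F·D/τ = infusion rate.
D = rate × τ / F = 61.3 × 6 / 0.38 = 967.9 mg

968 mg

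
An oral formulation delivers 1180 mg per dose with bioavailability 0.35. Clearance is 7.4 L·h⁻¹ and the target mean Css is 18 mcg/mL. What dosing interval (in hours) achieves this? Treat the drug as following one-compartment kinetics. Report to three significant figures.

F·D/τ = CL·Css → τ = F·D / (CL·Css).
τ = 0.35 × 1180 / (7.4 × 18) = 3.101 h

3.10 h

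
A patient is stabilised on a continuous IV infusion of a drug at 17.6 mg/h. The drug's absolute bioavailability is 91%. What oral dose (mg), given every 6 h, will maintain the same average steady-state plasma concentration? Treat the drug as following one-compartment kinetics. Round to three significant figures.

116 mg

To maintain the same Css, the systemic dosing rate must be unchanged: F·D/τ = infusion rate.
D = rate × τ / F = 17.6 × 6 / 0.91 = 116.0 mg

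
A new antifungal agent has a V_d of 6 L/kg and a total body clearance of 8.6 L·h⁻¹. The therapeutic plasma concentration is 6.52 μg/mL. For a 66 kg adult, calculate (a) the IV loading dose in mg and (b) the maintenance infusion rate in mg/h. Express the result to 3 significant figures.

Vd = 6 L/kg × 66 kg = 396.0 L
LD = Vd · C_target = 396.0 × 6.52 = 2582 mg
Maintenance infusion rate = CL × Css = 8.600 × 6.52 = 56.07 mg/h

(a) 2580 mg; (b) 56.1 mg/h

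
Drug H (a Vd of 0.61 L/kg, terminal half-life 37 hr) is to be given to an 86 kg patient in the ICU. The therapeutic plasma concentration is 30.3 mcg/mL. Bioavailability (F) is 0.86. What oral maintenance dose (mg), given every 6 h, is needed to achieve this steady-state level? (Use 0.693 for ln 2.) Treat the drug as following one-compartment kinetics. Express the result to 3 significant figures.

Vd(total) = 86 kg × 0.61 L/kg = 52.46 L
CL = 0.693 × Vd / t½ = 0.693 × 52.46 / 37 = 0.9826 L/h
D = CL × Css × τ / F = 0.9826 × 30.3 × 6 / 0.86 = 207.7 mg

208 mg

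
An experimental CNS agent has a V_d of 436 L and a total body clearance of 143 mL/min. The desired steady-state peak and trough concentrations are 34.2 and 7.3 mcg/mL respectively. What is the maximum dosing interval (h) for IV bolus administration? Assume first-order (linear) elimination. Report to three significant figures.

78.5 h

Convert clearance: 143 mL/min × 60 min/h ÷ 1000 mL/L = 8.580 L/h
k = CL / Vd = 8.580 / 436.0 = 0.01968 h⁻¹
Between IV bolus doses, concentration decays as C = C₀·e^(−kτ), so C_peak/C_trough = e^(kτ).
τ_max = ln(C_peak/C_trough) / k = ln(34.2/7.3) / 0.01968 = 1.544 / 0.01968 = 78.46 h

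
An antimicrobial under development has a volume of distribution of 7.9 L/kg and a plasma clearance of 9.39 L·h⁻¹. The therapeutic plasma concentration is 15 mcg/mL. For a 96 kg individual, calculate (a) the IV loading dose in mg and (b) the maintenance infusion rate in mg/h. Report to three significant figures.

Vd(total) = 96 kg × 7.9 L/kg = 758.4 L
Loading dose = Vd × C = 758.4 × 15 = 11380 mg
Infusion rate = 9.390 L/h × 15 mg/L = 140.9 mg/h

(a) 11400 mg; (b) 141 mg/h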